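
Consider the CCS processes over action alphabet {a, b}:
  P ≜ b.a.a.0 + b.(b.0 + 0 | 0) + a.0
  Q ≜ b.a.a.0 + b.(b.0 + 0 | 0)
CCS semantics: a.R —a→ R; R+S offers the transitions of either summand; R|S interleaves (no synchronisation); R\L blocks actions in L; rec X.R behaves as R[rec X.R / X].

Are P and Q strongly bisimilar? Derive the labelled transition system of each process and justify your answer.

Reachable graph of P (5 states):
  s0 = b.a.a.0 + b.(b.0 + 0 | 0) + a.0 → =a=> s1, =b=> s2, =b=> s3
  s1 = 0 → ·
  s2 = a.a.0 → =a=> s4
  s3 = b.0 + 0 | 0 → =b=> s1
  s4 = a.0 → =a=> s1
Reachable graph of Q (5 states):
  t0 = b.a.a.0 + b.(b.0 + 0 | 0) → =b=> t1, =b=> t2
  t1 = a.a.0 → =a=> t3
  t2 = b.0 + 0 | 0 → =b=> t4
  t3 = a.0 → =a=> t4
  t4 = 0 → ·
Coarsest stable partition (strong bisimilarity classes):
  B0 = {s0}
  B1 = {s1, t4}
  B2 = {s3, t2}
  B3 = {s2, t1}
  B4 = {s4, t3}
  B5 = {t0}
s0 ∈ B0, t0 ∈ B5 → different blocks

P ≁ Q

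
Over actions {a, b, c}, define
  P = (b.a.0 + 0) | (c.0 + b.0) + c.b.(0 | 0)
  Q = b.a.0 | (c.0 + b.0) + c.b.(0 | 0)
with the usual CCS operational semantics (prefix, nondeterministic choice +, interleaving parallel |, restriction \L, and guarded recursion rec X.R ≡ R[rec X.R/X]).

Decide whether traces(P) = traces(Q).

trace-equivalent

LTS(P): 7 reachable states
  p0 = (b.a.0 + 0) | (c.0 + b.0) + c.b.(0 | 0) has moves -b-> p1, -b-> p2, -c-> p1, -c-> p3
  p1 = (b.a.0 + 0) | 0 has moves -b-> p4
  p2 = a.0 | (c.0 + b.0) has moves -a-> p5, -b-> p4, -c-> p4
  p3 = b.(0 | 0) has moves -b-> p6
  p4 = a.0 | 0 has moves -a-> p6
  p5 = 0 | (c.0 + b.0) has moves -b-> p6, -c-> p6
  p6 = 0 | 0 has moves ∅
LTS(Q): 7 reachable states
  q0 = b.a.0 | (c.0 + b.0) + c.b.(0 | 0) has moves -b-> q1, -b-> q2, -c-> q2, -c-> q3
  q1 = a.0 | (c.0 + b.0) has moves -a-> q4, -b-> q5, -c-> q5
  q2 = b.a.0 | 0 has moves -b-> q5
  q3 = b.(0 | 0) has moves -b-> q6
  q4 = 0 | (c.0 + b.0) has moves -b-> q6, -c-> q6
  q5 = a.0 | 0 has moves -a-> q6
  q6 = 0 | 0 has moves ∅
Partition-refinement fixed point:
  B0 = {p0, q0}
  B1 = {p1, q2}
  B2 = {p4, q5}
  B3 = {p6, q6}
  B4 = {p3, q3}
  B5 = {p2, q1}
  B6 = {p5, q4}
p0 ∈ B0, q0 ∈ B0 → same block
Bisimilar ⇒ trace-equivalent.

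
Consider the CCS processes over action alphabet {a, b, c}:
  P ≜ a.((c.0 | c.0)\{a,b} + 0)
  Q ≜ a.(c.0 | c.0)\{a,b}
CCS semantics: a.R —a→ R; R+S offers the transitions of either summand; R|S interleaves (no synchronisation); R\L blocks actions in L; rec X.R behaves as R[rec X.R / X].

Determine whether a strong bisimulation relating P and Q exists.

bisimilar

Reachable graph of P (5 states):
  p0 = a.((c.0 | c.0)\{a,b} + 0) ⊢ -a-> p1
  p1 = (c.0 | c.0)\{a,b} + 0 ⊢ -c-> p2, -c-> p3
  p2 = (0 | c.0)\{a,b} ⊢ -c-> p4
  p3 = (c.0 | 0)\{a,b} ⊢ -c-> p4
  p4 = (0 | 0)\{a,b} ⊢ deadlocked
Reachable graph of Q (5 states):
  q0 = a.(c.0 | c.0)\{a,b} ⊢ -a-> q1
  q1 = (c.0 | c.0)\{a,b} ⊢ -c-> q2, -c-> q3
  q2 = (0 | c.0)\{a,b} ⊢ -c-> q4
  q3 = (c.0 | 0)\{a,b} ⊢ -c-> q4
  q4 = (0 | 0)\{a,b} ⊢ deadlocked
Bisimilarity quotient blocks:
  B0 = {p0, q0}
  B1 = {p1, q1}
  B2 = {p2, p3, q2, q3}
  B3 = {p4, q4}
p0 ∈ B0, q0 ∈ B0 → same block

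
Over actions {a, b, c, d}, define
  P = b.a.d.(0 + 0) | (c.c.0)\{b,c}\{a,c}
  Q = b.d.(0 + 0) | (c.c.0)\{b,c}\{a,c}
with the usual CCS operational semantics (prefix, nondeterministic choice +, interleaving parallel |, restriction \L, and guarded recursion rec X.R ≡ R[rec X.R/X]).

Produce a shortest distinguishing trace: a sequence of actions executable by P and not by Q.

Reachable graph of P (4 states):
  m0 = b.a.d.(0 + 0) | (c.c.0)\{b,c}\{a,c} :: —b→ m1
  m1 = a.d.(0 + 0) | (c.c.0)\{b,c}\{a,c} :: —a→ m2
  m2 = d.(0 + 0) | (c.c.0)\{b,c}\{a,c} :: —d→ m3
  m3 = (0 + 0) | (c.c.0)\{b,c}\{a,c} :: deadlocked
Reachable graph of Q (3 states):
  n0 = b.d.(0 + 0) | (c.c.0)\{b,c}\{a,c} :: —b→ n1
  n1 = d.(0 + 0) | (c.c.0)\{b,c}\{a,c} :: —d→ n2
  n2 = (0 + 0) | (c.c.0)\{b,c}\{a,c} :: deadlocked
Executing ba from P (initial set {m0}):
  [1] b ⇒ {m1}
  [2] a ⇒ {m2}
  — P admits the full trace.
Executing ba from Q (initial set {n0}):
  [1] b ⇒ {n1}
  [2] a ⇒ ∅  — Q cannot continue

ba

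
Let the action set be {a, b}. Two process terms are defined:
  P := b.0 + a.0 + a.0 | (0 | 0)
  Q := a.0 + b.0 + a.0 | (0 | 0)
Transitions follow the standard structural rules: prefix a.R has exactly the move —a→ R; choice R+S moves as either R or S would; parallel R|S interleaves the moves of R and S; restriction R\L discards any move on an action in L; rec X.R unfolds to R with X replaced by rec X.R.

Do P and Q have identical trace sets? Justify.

P's transition system — 3 states:
  p0 = b.0 + a.0 + a.0 | (0 | 0) | -a-> p1, -a-> p2, -b-> p1
  p1 = 0 | ∅
  p2 = 0 | (0 | 0) | ∅
Q's transition system — 3 states:
  q0 = a.0 + b.0 + a.0 | (0 | 0) | -a-> q1, -a-> q2, -b-> q1
  q1 = 0 | ∅
  q2 = 0 | (0 | 0) | ∅
Bisimilarity quotient blocks:
  B0 = {p0, q0}
  B1 = {p1, p2, q1, q2}
p0 ∈ B0, q0 ∈ B0 → same block
Bisimilar ⇒ trace-equivalent.

traces(P) = traces(Q)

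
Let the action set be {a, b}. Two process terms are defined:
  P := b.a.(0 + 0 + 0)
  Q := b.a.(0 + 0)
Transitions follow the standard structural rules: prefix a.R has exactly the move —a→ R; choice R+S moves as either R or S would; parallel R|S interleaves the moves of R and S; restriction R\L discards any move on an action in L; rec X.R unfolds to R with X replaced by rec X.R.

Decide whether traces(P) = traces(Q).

Reachable graph of P (3 states):
  u0 = b.a.(0 + 0 + 0) | -b-> u1
  u1 = a.(0 + 0 + 0) | -a-> u2
  u2 = 0 + 0 + 0 | ·
Reachable graph of Q (3 states):
  v0 = b.a.(0 + 0) | -b-> v1
  v1 = a.(0 + 0) | -a-> v2
  v2 = 0 + 0 | ·
Bisimilarity quotient blocks:
  B0 = {u0, v0}
  B1 = {u1, v1}
  B2 = {u2, v2}
u0 ∈ B0, v0 ∈ B0 → same block
Bisimilar ⇒ trace-equivalent.

traces(P) = traces(Q)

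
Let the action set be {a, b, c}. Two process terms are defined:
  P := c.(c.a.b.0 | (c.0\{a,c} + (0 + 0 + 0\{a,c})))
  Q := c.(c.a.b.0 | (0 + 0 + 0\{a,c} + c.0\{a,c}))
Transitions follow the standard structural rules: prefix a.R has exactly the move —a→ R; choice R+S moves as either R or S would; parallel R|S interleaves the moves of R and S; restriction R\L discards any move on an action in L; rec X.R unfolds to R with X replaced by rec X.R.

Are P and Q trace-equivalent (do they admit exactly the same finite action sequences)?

YES

P's transition system — 9 states:
  s0 = c.(c.a.b.0 | (c.0\{a,c} + (0 + 0 + 0\{a,c}))) | ··c··> s1
  s1 = c.a.b.0 | (c.0\{a,c} + (0 + 0 + 0\{a,c})) | ··c··> s2, ··c··> s3
  s2 = a.b.0 | (c.0\{a,c} + (0 + 0 + 0\{a,c})) | ··a··> s4, ··c··> s5
  s3 = c.a.b.0 | 0\{a,c} | ··c··> s5
  s4 = b.0 | (c.0\{a,c} + (0 + 0 + 0\{a,c})) | ··b··> s6, ··c··> s7
  s5 = a.b.0 | 0\{a,c} | ··a··> s7
  s6 = 0 | (c.0\{a,c} + (0 + 0 + 0\{a,c})) | ··c··> s8
  s7 = b.0 | 0\{a,c} | ··b··> s8
  s8 = 0 | 0\{a,c} | ·
Q's transition system — 9 states:
  t0 = c.(c.a.b.0 | (0 + 0 + 0\{a,c} + c.0\{a,c})) | ··c··> t1
  t1 = c.a.b.0 | (0 + 0 + 0\{a,c} + c.0\{a,c}) | ··c··> t2, ··c··> t3
  t2 = a.b.0 | (0 + 0 + 0\{a,c} + c.0\{a,c}) | ··a··> t4, ··c··> t5
  t3 = c.a.b.0 | 0\{a,c} | ··c··> t5
  t4 = b.0 | (0 + 0 + 0\{a,c} + c.0\{a,c}) | ··b··> t6, ··c··> t7
  t5 = a.b.0 | 0\{a,c} | ··a··> t7
  t6 = 0 | (0 + 0 + 0\{a,c} + c.0\{a,c}) | ··c··> t8
  t7 = b.0 | 0\{a,c} | ··b··> t8
  t8 = 0 | 0\{a,c} | ·
Coarsest stable partition (strong bisimilarity classes):
  B0 = {s0, t0}
  B1 = {s1, t1}
  B2 = {s3, t3}
  B3 = {s5, t5}
  B4 = {s7, t7}
  B5 = {s8, t8}
  B6 = {s2, t2}
  B7 = {s4, t4}
  B8 = {s6, t6}
s0 ∈ B0, t0 ∈ B0 → same block
Bisimilar ⇒ trace-equivalent.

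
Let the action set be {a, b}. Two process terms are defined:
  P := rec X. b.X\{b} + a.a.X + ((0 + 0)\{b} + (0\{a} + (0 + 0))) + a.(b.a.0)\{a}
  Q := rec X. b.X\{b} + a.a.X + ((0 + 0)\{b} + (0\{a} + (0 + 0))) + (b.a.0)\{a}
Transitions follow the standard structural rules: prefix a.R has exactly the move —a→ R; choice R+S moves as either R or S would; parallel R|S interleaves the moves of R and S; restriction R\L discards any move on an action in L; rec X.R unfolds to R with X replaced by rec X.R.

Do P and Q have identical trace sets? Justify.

P's transition system — 7 states:
  u0 = rec X. b.X\{b} + a.a.X + ((0 + 0)\{b} + (0\{a} + (0 + 0))) + a.(b.a.0)\{a} → ··a··> u1, ··a··> u2, ··b··> u3
  u1 = (b.a.0)\{a} → ··b··> u4
  u2 = a.(rec X. b.X\{b} + a.a.X + ((0 + 0)\{b} + (0\{a} + (0 + 0))) + a.(b.a.0)\{a}) → ··a··> u0
  u3 = (rec X. b.X\{b} + a.a.X + ((0 + 0)\{b} + (0\{a} + (0 + 0))) + a.(b.a.0)\{a})\{b} → ··a··> u5, ··a··> u6
  u4 = (a.0)\{a} → deadlocked
  u5 = (a.(rec X. b.X\{b} + a.a.X + ((0 + 0)\{b} + (0\{a} + (0 + 0))) + a.(b.a.0)\{a}))\{b} → ··a··> u3
  u6 = (b.a.0)\{a}\{b} → deadlocked
Q's transition system — 5 states:
  v0 = rec X. b.X\{b} + a.a.X + ((0 + 0)\{b} + (0\{a} + (0 + 0))) + (b.a.0)\{a} → ··a··> v1, ··b··> v2, ··b··> v3
  v1 = a.(rec X. b.X\{b} + a.a.X + ((0 + 0)\{b} + (0\{a} + (0 + 0))) + (b.a.0)\{a}) → ··a··> v0
  v2 = (a.0)\{a} → deadlocked
  v3 = (rec X. b.X\{b} + a.a.X + ((0 + 0)\{b} + (0\{a} + (0 + 0))) + (b.a.0)\{a})\{b} → ··a··> v4
  v4 = (a.(rec X. b.X\{b} + a.a.X + ((0 + 0)\{b} + (0\{a} + (0 + 0))) + (b.a.0)\{a}))\{b} → ··a··> v3
Trace ⟨ab⟩ through P, begin at {u0}:
  [1] a ⇒ {u1, u2}
  [2] b ⇒ {u4}
  — P admits the full trace.
Trace ⟨ab⟩ through Q, begin at {v0}:
  [1] a ⇒ {v1}
  [2] b ⇒ ∅  — Q cannot continue

trace-distinct — witness ⟨ab⟩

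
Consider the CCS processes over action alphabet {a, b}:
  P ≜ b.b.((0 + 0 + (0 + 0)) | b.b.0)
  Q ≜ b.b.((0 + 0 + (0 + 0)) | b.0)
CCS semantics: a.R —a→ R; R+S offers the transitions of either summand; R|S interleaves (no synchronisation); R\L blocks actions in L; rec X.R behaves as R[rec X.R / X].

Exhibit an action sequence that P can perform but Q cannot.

P's transition system — 5 states:
  s0 = b.b.((0 + 0 + (0 + 0)) | b.b.0) ⊢ —b→ s1
  s1 = b.((0 + 0 + (0 + 0)) | b.b.0) ⊢ —b→ s2
  s2 = (0 + 0 + (0 + 0)) | b.b.0 ⊢ —b→ s3
  s3 = (0 + 0 + (0 + 0)) | b.0 ⊢ —b→ s4
  s4 = (0 + 0 + (0 + 0)) | 0 ⊢ (no moves)
Q's transition system — 4 states:
  t0 = b.b.((0 + 0 + (0 + 0)) | b.0) ⊢ —b→ t1
  t1 = b.((0 + 0 + (0 + 0)) | b.0) ⊢ —b→ t2
  t2 = (0 + 0 + (0 + 0)) | b.0 ⊢ —b→ t3
  t3 = (0 + 0 + (0 + 0)) | 0 ⊢ (no moves)
Executing bbbb from P (initial set {s0}):
  [1] b ⇒ {s1}
  [2] b ⇒ {s2}
  [3] b ⇒ {s3}
  [4] b ⇒ {s4}
  — P admits the full trace.
Executing bbbb from Q (initial set {t0}):
  [1] b ⇒ {t1}
  [2] b ⇒ {t2}
  [3] b ⇒ {t3}
  [4] b ⇒ ∅ (Q stuck)

bbbb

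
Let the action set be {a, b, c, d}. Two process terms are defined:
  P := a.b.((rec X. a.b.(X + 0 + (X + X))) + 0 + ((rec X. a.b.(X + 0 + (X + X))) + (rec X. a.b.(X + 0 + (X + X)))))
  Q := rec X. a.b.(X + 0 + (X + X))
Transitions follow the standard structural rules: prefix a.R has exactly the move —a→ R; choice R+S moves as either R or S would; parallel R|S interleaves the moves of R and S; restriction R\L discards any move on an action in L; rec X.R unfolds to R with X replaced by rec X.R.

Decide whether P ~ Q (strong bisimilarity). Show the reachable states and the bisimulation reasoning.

Reachable graph of P (3 states):
  u0 = a.b.((rec X. a.b.(X + 0 + (X + X))) + 0 + ((rec X. a.b.(X + 0 + (X + X))) + (rec X. a.b.(X + 0 + (X + X))))) | =a=> u1
  u1 = b.((rec X. a.b.(X + 0 + (X + X))) + 0 + ((rec X. a.b.(X + 0 + (X + X))) + (rec X. a.b.(X + 0 + (X + X))))) | =b=> u2
  u2 = (rec X. a.b.(X + 0 + (X + X))) + 0 + ((rec X. a.b.(X + 0 + (X + X))) + (rec X. a.b.(X + 0 + (X + X)))) | =a=> u1
Reachable graph of Q (3 states):
  v0 = rec X. a.b.(X + 0 + (X + X)) | =a=> v1
  v1 = b.((rec X. a.b.(X + 0 + (X + X))) + 0 + ((rec X. a.b.(X + 0 + (X + X))) + (rec X. a.b.(X + 0 + (X + X))))) | =b=> v2
  v2 = (rec X. a.b.(X + 0 + (X + X))) + 0 + ((rec X. a.b.(X + 0 + (X + X))) + (rec X. a.b.(X + 0 + (X + X)))) | =a=> v1
Partition-refinement fixed point:
  B0 = {u0, u2, v0, v2}
  B1 = {u1, v1}
u0 ∈ B0, v0 ∈ B0 → same block

bisimilar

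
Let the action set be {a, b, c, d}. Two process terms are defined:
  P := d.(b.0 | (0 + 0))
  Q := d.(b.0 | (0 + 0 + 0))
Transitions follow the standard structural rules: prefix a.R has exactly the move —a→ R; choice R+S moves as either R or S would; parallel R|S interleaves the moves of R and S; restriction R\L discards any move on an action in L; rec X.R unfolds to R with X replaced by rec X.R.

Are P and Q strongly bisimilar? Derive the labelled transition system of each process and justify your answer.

YES

P's transition system — 3 states:
  m0 = d.(b.0 | (0 + 0)) :: =d=> m1
  m1 = b.0 | (0 + 0) :: =b=> m2
  m2 = 0 | (0 + 0) :: ∅
Q's transition system — 3 states:
  n0 = d.(b.0 | (0 + 0 + 0)) :: =d=> n1
  n1 = b.0 | (0 + 0 + 0) :: =b=> n2
  n2 = 0 | (0 + 0 + 0) :: ∅
Partition-refinement fixed point:
  B0 = {m0, n0}
  B1 = {m1, n1}
  B2 = {m2, n2}
m0 ∈ B0, n0 ∈ B0 → same block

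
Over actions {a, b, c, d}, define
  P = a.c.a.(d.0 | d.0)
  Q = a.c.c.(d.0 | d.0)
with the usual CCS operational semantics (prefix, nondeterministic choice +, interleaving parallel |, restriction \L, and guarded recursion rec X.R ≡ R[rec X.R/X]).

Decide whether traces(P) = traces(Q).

trace-distinct — witness ⟨aca⟩

Reachable graph of P (7 states):
  s0 = a.c.a.(d.0 | d.0) has moves ··a··> s1
  s1 = c.a.(d.0 | d.0) has moves ··c··> s2
  s2 = a.(d.0 | d.0) has moves ··a··> s3
  s3 = d.0 | d.0 has moves ··d··> s4, ··d··> s5
  s4 = 0 | d.0 has moves ··d··> s6
  s5 = d.0 | 0 has moves ··d··> s6
  s6 = 0 | 0 has moves ∅
Reachable graph of Q (7 states):
  t0 = a.c.c.(d.0 | d.0) has moves ··a··> t1
  t1 = c.c.(d.0 | d.0) has moves ··c··> t2
  t2 = c.(d.0 | d.0) has moves ··c··> t3
  t3 = d.0 | d.0 has moves ··d··> t4, ··d··> t5
  t4 = 0 | d.0 has moves ··d··> t6
  t5 = d.0 | 0 has moves ··d··> t6
  t6 = 0 | 0 has moves ∅
Trace ⟨aca⟩ through P, begin at {s0}:
  [1] a ⇒ {s1}
  [2] c ⇒ {s2}
  [3] a ⇒ {s3}
  — P admits the full trace.
Trace ⟨aca⟩ through Q, begin at {t0}:
  [1] a ⇒ {t1}
  [2] c ⇒ {t2}
  [3] a ⇒ ∅  — Q cannot continue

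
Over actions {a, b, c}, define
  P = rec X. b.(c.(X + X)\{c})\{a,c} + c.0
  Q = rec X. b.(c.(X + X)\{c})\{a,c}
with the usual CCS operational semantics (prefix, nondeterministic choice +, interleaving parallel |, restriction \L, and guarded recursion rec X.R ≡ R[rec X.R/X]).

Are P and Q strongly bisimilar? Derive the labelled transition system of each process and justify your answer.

P's transition system — 3 states:
  u0 = rec X. b.(c.(X + X)\{c})\{a,c} + c.0 → —b→ u1, —c→ u2
  u1 = (c.((rec X. b.(c.(X + X)\{c})\{a,c} + c.0) + (rec X. b.(c.(X + X)\{c})\{a,c} + c.0))\{c})\{a,c} → (no moves)
  u2 = 0 → (no moves)
Q's transition system — 2 states:
  v0 = rec X. b.(c.(X + X)\{c})\{a,c} → —b→ v1
  v1 = (c.((rec X. b.(c.(X + X)\{c})\{a,c}) + (rec X. b.(c.(X + X)\{c})\{a,c}))\{c})\{a,c} → (no moves)
Coarsest stable partition (strong bisimilarity classes):
  B0 = {u0}
  B1 = {u1, u2, v1}
  B2 = {v0}
u0 ∈ B0, v0 ∈ B2 → different blocks

NO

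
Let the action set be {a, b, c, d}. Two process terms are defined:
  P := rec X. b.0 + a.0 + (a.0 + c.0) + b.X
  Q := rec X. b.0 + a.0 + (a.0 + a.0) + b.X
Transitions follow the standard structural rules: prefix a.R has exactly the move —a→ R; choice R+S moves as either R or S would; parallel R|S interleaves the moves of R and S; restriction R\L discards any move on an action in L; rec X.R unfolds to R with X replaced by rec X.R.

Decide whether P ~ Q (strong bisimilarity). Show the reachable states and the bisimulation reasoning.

P's transition system — 2 states:
  u0 = rec X. b.0 + a.0 + (a.0 + c.0) + b.X :: --a--▸ u1, --b--▸ u0, --b--▸ u1, --c--▸ u1
  u1 = 0 :: stopped
Q's transition system — 2 states:
  v0 = rec X. b.0 + a.0 + (a.0 + a.0) + b.X :: --a--▸ v1, --b--▸ v0, --b--▸ v1
  v1 = 0 :: stopped
Bisimilarity quotient blocks:
  B0 = {u0}
  B1 = {u1, v1}
  B2 = {v0}
u0 ∈ B0, v0 ∈ B2 → different blocks

P ≁ Q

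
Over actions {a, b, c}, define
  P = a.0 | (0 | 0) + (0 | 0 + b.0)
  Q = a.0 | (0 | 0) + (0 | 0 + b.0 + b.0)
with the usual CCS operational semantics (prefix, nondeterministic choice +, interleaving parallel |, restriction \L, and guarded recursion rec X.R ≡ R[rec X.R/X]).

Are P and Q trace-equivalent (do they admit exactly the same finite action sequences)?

traces(P) = traces(Q)

P's transition system — 3 states:
  m0 = a.0 | (0 | 0) + (0 | 0 + b.0) ⊢ --a--▸ m1, --b--▸ m2
  m1 = 0 | (0 | 0) ⊢ (no moves)
  m2 = 0 ⊢ (no moves)
Q's transition system — 3 states:
  n0 = a.0 | (0 | 0) + (0 | 0 + b.0 + b.0) ⊢ --a--▸ n1, --b--▸ n2
  n1 = 0 | (0 | 0) ⊢ (no moves)
  n2 = 0 ⊢ (no moves)
Coarsest stable partition (strong bisimilarity classes):
  B0 = {m0, n0}
  B1 = {m1, m2, n1, n2}
m0 ∈ B0, n0 ∈ B0 → same block
Bisimilar ⇒ trace-equivalent.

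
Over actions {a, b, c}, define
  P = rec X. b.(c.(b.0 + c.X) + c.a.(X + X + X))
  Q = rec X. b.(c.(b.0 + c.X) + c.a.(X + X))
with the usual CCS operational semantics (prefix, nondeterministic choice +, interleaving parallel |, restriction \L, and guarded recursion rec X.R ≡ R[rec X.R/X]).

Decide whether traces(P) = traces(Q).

YES

LTS(P): 6 reachable states
  m0 = rec X. b.(c.(b.0 + c.X) + c.a.(X + X + X)) ⊢ -b-> m1
  m1 = c.(b.0 + c.(rec X. b.(c.(b.0 + c.X) + c.a.(X + X + X)))) + c.a.((rec X. b.(c.(b.0 + c.X) + c.a.(X + X + X))) + (rec X. b.(c.(b.0 + c.X) + c.a.(X + X + X))) + (rec X. b.(c.(b.0 + c.X) + c.a.(X + X + X)))) ⊢ -c-> m2, -c-> m3
  m2 = a.((rec X. b.(c.(b.0 + c.X) + c.a.(X + X + X))) + (rec X. b.(c.(b.0 + c.X) + c.a.(X + X + X))) + (rec X. b.(c.(b.0 + c.X) + c.a.(X + X + X)))) ⊢ -a-> m4
  m3 = b.0 + c.(rec X. b.(c.(b.0 + c.X) + c.a.(X + X + X))) ⊢ -b-> m5, -c-> m0
  m4 = (rec X. b.(c.(b.0 + c.X) + c.a.(X + X + X))) + (rec X. b.(c.(b.0 + c.X) + c.a.(X + X + X))) + (rec X. b.(c.(b.0 + c.X) + c.a.(X + X + X))) ⊢ -b-> m1
  m5 = 0 ⊢ stopped
LTS(Q): 6 reachable states
  n0 = rec X. b.(c.(b.0 + c.X) + c.a.(X + X)) ⊢ -b-> n1
  n1 = c.(b.0 + c.(rec X. b.(c.(b.0 + c.X) + c.a.(X + X)))) + c.a.((rec X. b.(c.(b.0 + c.X) + c.a.(X + X))) + (rec X. b.(c.(b.0 + c.X) + c.a.(X + X)))) ⊢ -c-> n2, -c-> n3
  n2 = a.((rec X. b.(c.(b.0 + c.X) + c.a.(X + X))) + (rec X. b.(c.(b.0 + c.X) + c.a.(X + X)))) ⊢ -a-> n4
  n3 = b.0 + c.(rec X. b.(c.(b.0 + c.X) + c.a.(X + X))) ⊢ -b-> n5, -c-> n0
  n4 = (rec X. b.(c.(b.0 + c.X) + c.a.(X + X))) + (rec X. b.(c.(b.0 + c.X) + c.a.(X + X))) ⊢ -b-> n1
  n5 = 0 ⊢ stopped
Partition-refinement fixed point:
  B0 = {m0, m4, n0, n4}
  B1 = {m1, n1}
  B2 = {m3, n3}
  B3 = {m5, n5}
  B4 = {m2, n2}
m0 ∈ B0, n0 ∈ B0 → same block
Bisimilar ⇒ trace-equivalent.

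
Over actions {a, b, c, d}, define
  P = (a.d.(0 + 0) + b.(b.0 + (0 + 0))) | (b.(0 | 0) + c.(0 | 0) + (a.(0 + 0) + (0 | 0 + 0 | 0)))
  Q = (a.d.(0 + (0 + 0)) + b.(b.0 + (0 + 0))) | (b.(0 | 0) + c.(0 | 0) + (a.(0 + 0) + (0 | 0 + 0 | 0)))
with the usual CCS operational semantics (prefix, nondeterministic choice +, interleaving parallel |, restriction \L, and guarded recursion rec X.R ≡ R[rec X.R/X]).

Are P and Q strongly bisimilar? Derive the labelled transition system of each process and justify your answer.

Reachable graph of P (15 states):
  p0 = (a.d.(0 + 0) + b.(b.0 + (0 + 0))) | (b.(0 | 0) + c.(0 | 0) + (a.(0 + 0) + (0 | 0 + 0 | 0))) :: =a=> p1, =a=> p2, =b=> p3, =b=> p4, =c=> p3
  p1 = (a.d.(0 + 0) + b.(b.0 + (0 + 0))) | (0 + 0) :: =a=> p5, =b=> p6
  p2 = d.(0 + 0) | (b.(0 | 0) + c.(0 | 0) + (a.(0 + 0) + (0 | 0 + 0 | 0))) :: =a=> p5, =b=> p7, =c=> p7, =d=> p8
  p3 = (a.d.(0 + 0) + b.(b.0 + (0 + 0))) | (0 | 0) :: =a=> p7, =b=> p9
  p4 = (b.0 + (0 + 0)) | (b.(0 | 0) + c.(0 | 0) + (a.(0 + 0) + (0 | 0 + 0 | 0))) :: =a=> p6, =b=> p10, =b=> p9, =c=> p9
  p5 = d.(0 + 0) | (0 + 0) :: =d=> p11
  p6 = (b.0 + (0 + 0)) | (0 + 0) :: =b=> p12
  p7 = d.(0 + 0) | (0 | 0) :: =d=> p13
  p8 = (0 + 0) | (b.(0 | 0) + c.(0 | 0) + (a.(0 + 0) + (0 | 0 + 0 | 0))) :: =a=> p11, =b=> p13, =c=> p13
  p9 = (b.0 + (0 + 0)) | (0 | 0) :: =b=> p14
  p10 = 0 | (b.(0 | 0) + c.(0 | 0) + (a.(0 + 0) + (0 | 0 + 0 | 0))) :: =a=> p12, =b=> p14, =c=> p14
  p11 = (0 + 0) | (0 + 0) :: stopped
  p12 = 0 | (0 + 0) :: stopped
  p13 = (0 + 0) | (0 | 0) :: stopped
  p14 = 0 | (0 | 0) :: stopped
Reachable graph of Q (15 states):
  q0 = (a.d.(0 + (0 + 0)) + b.(b.0 + (0 + 0))) | (b.(0 | 0) + c.(0 | 0) + (a.(0 + 0) + (0 | 0 + 0 | 0))) :: =a=> q1, =a=> q2, =b=> q3, =b=> q4, =c=> q3
  q1 = (a.d.(0 + (0 + 0)) + b.(b.0 + (0 + 0))) | (0 + 0) :: =a=> q5, =b=> q6
  q2 = d.(0 + (0 + 0)) | (b.(0 | 0) + c.(0 | 0) + (a.(0 + 0) + (0 | 0 + 0 | 0))) :: =a=> q5, =b=> q7, =c=> q7, =d=> q8
  q3 = (a.d.(0 + (0 + 0)) + b.(b.0 + (0 + 0))) | (0 | 0) :: =a=> q7, =b=> q9
  q4 = (b.0 + (0 + 0)) | (b.(0 | 0) + c.(0 | 0) + (a.(0 + 0) + (0 | 0 + 0 | 0))) :: =a=> q6, =b=> q10, =b=> q9, =c=> q9
  q5 = d.(0 + (0 + 0)) | (0 + 0) :: =d=> q11
  q6 = (b.0 + (0 + 0)) | (0 + 0) :: =b=> q12
  q7 = d.(0 + (0 + 0)) | (0 | 0) :: =d=> q13
  q8 = (0 + (0 + 0)) | (b.(0 | 0) + c.(0 | 0) + (a.(0 + 0) + (0 | 0 + 0 | 0))) :: =a=> q11, =b=> q13, =c=> q13
  q9 = (b.0 + (0 + 0)) | (0 | 0) :: =b=> q14
  q10 = 0 | (b.(0 | 0) + c.(0 | 0) + (a.(0 + 0) + (0 | 0 + 0 | 0))) :: =a=> q12, =b=> q14, =c=> q14
  q11 = (0 + (0 + 0)) | (0 + 0) :: stopped
  q12 = 0 | (0 + 0) :: stopped
  q13 = (0 + (0 + 0)) | (0 | 0) :: stopped
  q14 = 0 | (0 | 0) :: stopped
Coarsest stable partition (strong bisimilarity classes):
  B0 = {p0, q0}
  B1 = {p1, p3, q1, q3}
  B2 = {p5, p7, q5, q7}
  B3 = {p11, p12, p13, p14, q11, q12, q13, q14}
  B4 = {p6, p9, q6, q9}
  B5 = {p2, q2}
  B6 = {p10, p8, q10, q8}
  B7 = {p4, q4}
p0 ∈ B0, q0 ∈ B0 → same block

P ~ Q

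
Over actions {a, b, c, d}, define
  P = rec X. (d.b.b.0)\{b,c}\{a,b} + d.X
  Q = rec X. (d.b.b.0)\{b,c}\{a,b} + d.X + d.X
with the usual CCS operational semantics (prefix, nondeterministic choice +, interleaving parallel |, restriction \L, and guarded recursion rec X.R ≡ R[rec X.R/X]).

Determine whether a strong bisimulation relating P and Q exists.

YES

P's transition system — 2 states:
  s0 = rec X. (d.b.b.0)\{b,c}\{a,b} + d.X has moves =d=> s0, =d=> s1
  s1 = (b.b.0)\{b,c}\{a,b} has moves deadlocked
Q's transition system — 2 states:
  t0 = rec X. (d.b.b.0)\{b,c}\{a,b} + d.X + d.X has moves =d=> t0, =d=> t1
  t1 = (b.b.0)\{b,c}\{a,b} has moves deadlocked
Partition-refinement fixed point:
  B0 = {s0, t0}
  B1 = {s1, t1}
s0 ∈ B0, t0 ∈ B0 → same block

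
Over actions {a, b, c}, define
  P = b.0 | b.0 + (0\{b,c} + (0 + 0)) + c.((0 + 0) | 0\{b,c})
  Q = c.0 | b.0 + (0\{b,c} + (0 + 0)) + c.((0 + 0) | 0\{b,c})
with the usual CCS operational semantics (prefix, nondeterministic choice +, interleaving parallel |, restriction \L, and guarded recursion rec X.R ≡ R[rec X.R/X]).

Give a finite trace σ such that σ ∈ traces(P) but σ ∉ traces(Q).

bb

LTS(P): 5 reachable states
  s0 = b.0 | b.0 + (0\{b,c} + (0 + 0)) + c.((0 + 0) | 0\{b,c}) → ··b··> s1, ··b··> s2, ··c··> s3
  s1 = 0 | b.0 → ··b··> s4
  s2 = b.0 | 0 → ··b··> s4
  s3 = (0 + 0) | 0\{b,c} → (no moves)
  s4 = 0 | 0 → (no moves)
LTS(Q): 5 reachable states
  t0 = c.0 | b.0 + (0\{b,c} + (0 + 0)) + c.((0 + 0) | 0\{b,c}) → ··b··> t1, ··c··> t2, ··c··> t3
  t1 = c.0 | 0 → ··c··> t4
  t2 = (0 + 0) | 0\{b,c} → (no moves)
  t3 = 0 | b.0 → ··b··> t4
  t4 = 0 | 0 → (no moves)
Executing bb from P (initial set {s0}):
  step 1 (b): {s1, s2}
  step 2 (b): {s4}
  P completes σ.
Executing bb from Q (initial set {t0}):
  step 1 (b): {t1}
  step 2 (b): ∅  — Q cannot continue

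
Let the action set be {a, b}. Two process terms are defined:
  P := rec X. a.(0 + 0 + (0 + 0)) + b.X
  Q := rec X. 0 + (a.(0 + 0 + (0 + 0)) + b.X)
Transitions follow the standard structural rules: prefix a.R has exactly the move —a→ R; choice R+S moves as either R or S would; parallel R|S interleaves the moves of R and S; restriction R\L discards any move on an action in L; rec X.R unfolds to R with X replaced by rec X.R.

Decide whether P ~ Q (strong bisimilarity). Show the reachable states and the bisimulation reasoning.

P ~ Q

Reachable graph of P (2 states):
  u0 = rec X. a.(0 + 0 + (0 + 0)) + b.X ⊢ ··a··> u1, ··b··> u0
  u1 = 0 + 0 + (0 + 0) ⊢ ∅
Reachable graph of Q (2 states):
  v0 = rec X. 0 + (a.(0 + 0 + (0 + 0)) + b.X) ⊢ ··a··> v1, ··b··> v0
  v1 = 0 + 0 + (0 + 0) ⊢ ∅
Bisimilarity quotient blocks:
  B0 = {u0, v0}
  B1 = {u1, v1}
u0 ∈ B0, v0 ∈ B0 → same block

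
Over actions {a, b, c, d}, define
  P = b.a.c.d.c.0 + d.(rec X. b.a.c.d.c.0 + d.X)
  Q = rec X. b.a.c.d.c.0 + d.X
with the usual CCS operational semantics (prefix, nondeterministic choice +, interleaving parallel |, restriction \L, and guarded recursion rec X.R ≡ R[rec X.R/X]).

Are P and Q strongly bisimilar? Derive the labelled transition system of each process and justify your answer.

P ~ Q

Reachable graph of P (7 states):
  s0 = b.a.c.d.c.0 + d.(rec X. b.a.c.d.c.0 + d.X) :: =b=> s1, =d=> s2
  s1 = a.c.d.c.0 :: =a=> s3
  s2 = rec X. b.a.c.d.c.0 + d.X :: =b=> s1, =d=> s2
  s3 = c.d.c.0 :: =c=> s4
  s4 = d.c.0 :: =d=> s5
  s5 = c.0 :: =c=> s6
  s6 = 0 :: ∅
Reachable graph of Q (6 states):
  t0 = rec X. b.a.c.d.c.0 + d.X :: =b=> t1, =d=> t0
  t1 = a.c.d.c.0 :: =a=> t2
  t2 = c.d.c.0 :: =c=> t3
  t3 = d.c.0 :: =d=> t4
  t4 = c.0 :: =c=> t5
  t5 = 0 :: ∅
Partition-refinement fixed point:
  B0 = {s0, s2, t0}
  B1 = {s1, t1}
  B2 = {s3, t2}
  B3 = {s4, t3}
  B4 = {s5, t4}
  B5 = {s6, t5}
s0 ∈ B0, t0 ∈ B0 → same block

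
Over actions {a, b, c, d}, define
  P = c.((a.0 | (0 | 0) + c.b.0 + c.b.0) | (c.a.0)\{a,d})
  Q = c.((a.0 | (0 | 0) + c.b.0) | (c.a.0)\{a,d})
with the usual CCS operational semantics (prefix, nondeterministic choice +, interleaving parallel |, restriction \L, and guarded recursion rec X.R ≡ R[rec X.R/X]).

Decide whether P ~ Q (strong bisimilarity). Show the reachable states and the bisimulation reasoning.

P's transition system — 9 states:
  m0 = c.((a.0 | (0 | 0) + c.b.0 + c.b.0) | (c.a.0)\{a,d}) :: —c→ m1
  m1 = (a.0 | (0 | 0) + c.b.0 + c.b.0) | (c.a.0)\{a,d} :: —a→ m2, —c→ m3, —c→ m4
  m2 = 0 | (0 | 0) | (c.a.0)\{a,d} :: —c→ m5
  m3 = (a.0 | (0 | 0) + c.b.0 + c.b.0) | (a.0)\{a,d} :: —a→ m5, —c→ m6
  m4 = b.0 | (c.a.0)\{a,d} :: —b→ m7, —c→ m6
  m5 = 0 | (0 | 0) | (a.0)\{a,d} :: deadlocked
  m6 = b.0 | (a.0)\{a,d} :: —b→ m8
  m7 = 0 | (c.a.0)\{a,d} :: —c→ m8
  m8 = 0 | (a.0)\{a,d} :: deadlocked
Q's transition system — 9 states:
  n0 = c.((a.0 | (0 | 0) + c.b.0) | (c.a.0)\{a,d}) :: —c→ n1
  n1 = (a.0 | (0 | 0) + c.b.0) | (c.a.0)\{a,d} :: —a→ n2, —c→ n3, —c→ n4
  n2 = 0 | (0 | 0) | (c.a.0)\{a,d} :: —c→ n5
  n3 = (a.0 | (0 | 0) + c.b.0) | (a.0)\{a,d} :: —a→ n5, —c→ n6
  n4 = b.0 | (c.a.0)\{a,d} :: —b→ n7, —c→ n6
  n5 = 0 | (0 | 0) | (a.0)\{a,d} :: deadlocked
  n6 = b.0 | (a.0)\{a,d} :: —b→ n8
  n7 = 0 | (c.a.0)\{a,d} :: —c→ n8
  n8 = 0 | (a.0)\{a,d} :: deadlocked
Bisimilarity quotient blocks:
  B0 = {m0, n0}
  B1 = {m1, n1}
  B2 = {m2, m7, n2, n7}
  B3 = {m5, m8, n5, n8}
  B4 = {m4, n4}
  B5 = {m6, n6}
  B6 = {m3, n3}
m0 ∈ B0, n0 ∈ B0 → same block

P ~ Q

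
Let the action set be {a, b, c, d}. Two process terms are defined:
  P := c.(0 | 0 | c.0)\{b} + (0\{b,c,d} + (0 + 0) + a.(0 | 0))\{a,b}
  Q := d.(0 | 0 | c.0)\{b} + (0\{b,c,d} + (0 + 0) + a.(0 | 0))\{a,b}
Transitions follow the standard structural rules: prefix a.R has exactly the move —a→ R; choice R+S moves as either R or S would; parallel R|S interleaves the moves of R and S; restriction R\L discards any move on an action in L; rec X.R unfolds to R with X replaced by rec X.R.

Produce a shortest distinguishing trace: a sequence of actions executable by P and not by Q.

c

Reachable graph of P (3 states):
  m0 = c.(0 | 0 | c.0)\{b} + (0\{b,c,d} + (0 + 0) + a.(0 | 0))\{a,b} has moves -c-> m1
  m1 = (0 | 0 | c.0)\{b} has moves -c-> m2
  m2 = (0 | 0 | 0)\{b} has moves (no moves)
Reachable graph of Q (3 states):
  n0 = d.(0 | 0 | c.0)\{b} + (0\{b,c,d} + (0 + 0) + a.(0 | 0))\{a,b} has moves -d-> n1
  n1 = (0 | 0 | c.0)\{b} has moves -c-> n2
  n2 = (0 | 0 | 0)\{b} has moves (no moves)
Executing c from P (initial set {m0}):
  [1] c ⇒ {m1}
  ✓ P
Executing c from Q (initial set {n0}):
  [1] c ⇒ ∅ (Q stuck)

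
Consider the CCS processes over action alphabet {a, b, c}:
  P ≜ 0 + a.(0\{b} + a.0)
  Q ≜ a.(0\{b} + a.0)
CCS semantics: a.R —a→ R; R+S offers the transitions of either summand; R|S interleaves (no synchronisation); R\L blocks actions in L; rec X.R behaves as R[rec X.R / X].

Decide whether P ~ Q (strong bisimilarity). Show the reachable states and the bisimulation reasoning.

YES

LTS(P): 3 reachable states
  m0 = 0 + a.(0\{b} + a.0) :: -a-> m1
  m1 = 0\{b} + a.0 :: -a-> m2
  m2 = 0 :: deadlocked
LTS(Q): 3 reachable states
  n0 = a.(0\{b} + a.0) :: -a-> n1
  n1 = 0\{b} + a.0 :: -a-> n2
  n2 = 0 :: deadlocked
Coarsest stable partition (strong bisimilarity classes):
  B0 = {m0, n0}
  B1 = {m1, n1}
  B2 = {m2, n2}
m0 ∈ B0, n0 ∈ B0 → same block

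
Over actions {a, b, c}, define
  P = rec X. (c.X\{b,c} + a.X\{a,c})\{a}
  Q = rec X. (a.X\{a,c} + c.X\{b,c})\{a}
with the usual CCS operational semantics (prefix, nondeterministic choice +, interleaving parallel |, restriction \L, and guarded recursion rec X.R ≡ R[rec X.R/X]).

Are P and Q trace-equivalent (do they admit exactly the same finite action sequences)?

YES

LTS(P): 2 reachable states
  u0 = rec X. (c.X\{b,c} + a.X\{a,c})\{a} → =c=> u1
  u1 = (rec X. (c.X\{b,c} + a.X\{a,c})\{a})\{b,c}\{a} → ·
LTS(Q): 2 reachable states
  v0 = rec X. (a.X\{a,c} + c.X\{b,c})\{a} → =c=> v1
  v1 = (rec X. (a.X\{a,c} + c.X\{b,c})\{a})\{b,c}\{a} → ·
Coarsest stable partition (strong bisimilarity classes):
  B0 = {u0, v0}
  B1 = {u1, v1}
u0 ∈ B0, v0 ∈ B0 → same block
Bisimilar ⇒ trace-equivalent.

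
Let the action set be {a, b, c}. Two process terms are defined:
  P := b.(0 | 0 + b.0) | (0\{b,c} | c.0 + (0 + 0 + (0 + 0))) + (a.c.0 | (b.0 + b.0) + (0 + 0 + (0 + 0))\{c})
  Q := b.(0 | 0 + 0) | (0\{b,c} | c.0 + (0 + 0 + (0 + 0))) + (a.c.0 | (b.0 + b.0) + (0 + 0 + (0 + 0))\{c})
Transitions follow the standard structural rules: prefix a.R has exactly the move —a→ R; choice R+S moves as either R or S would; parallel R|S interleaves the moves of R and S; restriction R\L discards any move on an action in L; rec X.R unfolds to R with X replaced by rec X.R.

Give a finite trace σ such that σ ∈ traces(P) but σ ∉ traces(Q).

Reachable graph of P (11 states):
  p0 = b.(0 | 0 + b.0) | (0\{b,c} | c.0 + (0 + 0 + (0 + 0))) + (a.c.0 | (b.0 + b.0) + (0 + 0 + (0 + 0))\{c}) | ··a··> p1, ··b··> p2, ··b··> p3, ··c··> p4
  p1 = c.0 | (b.0 + b.0) | ··b··> p5, ··c··> p6
  p2 = (0 | 0 + b.0) | (0\{b,c} | c.0 + (0 + 0 + (0 + 0))) | ··b··> p7, ··c··> p8
  p3 = a.c.0 | 0 | ··a··> p5
  p4 = b.(0 | 0 + b.0) | (0\{b,c} | 0) | ··b··> p8
  p5 = c.0 | 0 | ··c··> p9
  p6 = 0 | (b.0 + b.0) | ··b··> p9
  p7 = 0 | (0\{b,c} | c.0 + (0 + 0 + (0 + 0))) | ··c··> p10
  p8 = (0 | 0 + b.0) | (0\{b,c} | 0) | ··b··> p10
  p9 = 0 | 0 | ·
  p10 = 0 | (0\{b,c} | 0) | ·
Reachable graph of Q (9 states):
  q0 = b.(0 | 0 + 0) | (0\{b,c} | c.0 + (0 + 0 + (0 + 0))) + (a.c.0 | (b.0 + b.0) + (0 + 0 + (0 + 0))\{c}) | ··a··> q1, ··b··> q2, ··b··> q3, ··c··> q4
  q1 = c.0 | (b.0 + b.0) | ··b··> q5, ··c··> q6
  q2 = (0 | 0 + 0) | (0\{b,c} | c.0 + (0 + 0 + (0 + 0))) | ··c··> q7
  q3 = a.c.0 | 0 | ··a··> q5
  q4 = b.(0 | 0 + 0) | (0\{b,c} | 0) | ··b··> q7
  q5 = c.0 | 0 | ··c··> q8
  q6 = 0 | (b.0 + b.0) | ··b··> q8
  q7 = (0 | 0 + 0) | (0\{b,c} | 0) | ·
  q8 = 0 | 0 | ·
Trace ⟨bb⟩ through P, begin at {p0}:
  after b @ step 1: {p2, p3}
  after b @ step 2: {p7}
  — P admits the full trace.
Trace ⟨bb⟩ through Q, begin at {q0}:
  after b @ step 1: {q2, q3}
  after b @ step 2: ∅ (Q stuck)

bb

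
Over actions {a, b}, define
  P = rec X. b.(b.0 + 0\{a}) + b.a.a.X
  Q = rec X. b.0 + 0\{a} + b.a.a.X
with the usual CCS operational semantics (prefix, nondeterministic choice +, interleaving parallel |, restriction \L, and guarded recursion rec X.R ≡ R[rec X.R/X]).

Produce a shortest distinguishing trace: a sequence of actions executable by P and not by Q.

P's transition system — 5 states:
  p0 = rec X. b.(b.0 + 0\{a}) + b.a.a.X :: ··b··> p1, ··b··> p2
  p1 = a.a.(rec X. b.(b.0 + 0\{a}) + b.a.a.X) :: ··a··> p3
  p2 = b.0 + 0\{a} :: ··b··> p4
  p3 = a.(rec X. b.(b.0 + 0\{a}) + b.a.a.X) :: ··a··> p0
  p4 = 0 :: ·
Q's transition system — 4 states:
  q0 = rec X. b.0 + 0\{a} + b.a.a.X :: ··b··> q1, ··b··> q2
  q1 = 0 :: ·
  q2 = a.a.(rec X. b.0 + 0\{a} + b.a.a.X) :: ··a··> q3
  q3 = a.(rec X. b.0 + 0\{a} + b.a.a.X) :: ··a··> q0
Run σ = ⟨bb⟩ on P: start {p0}
  [1] b ⇒ {p1, p2}
  [2] b ⇒ {p4}
  P completes σ.
Run σ = ⟨bb⟩ on Q: start {q0}
  [1] b ⇒ {q1, q2}
  [2] b ⇒ ∅ (Q stuck)

bb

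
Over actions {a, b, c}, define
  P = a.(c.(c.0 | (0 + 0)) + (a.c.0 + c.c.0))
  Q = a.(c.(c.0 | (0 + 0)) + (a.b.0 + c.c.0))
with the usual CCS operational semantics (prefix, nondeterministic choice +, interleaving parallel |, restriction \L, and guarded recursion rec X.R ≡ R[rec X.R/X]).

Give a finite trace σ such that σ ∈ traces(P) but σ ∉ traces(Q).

aac

LTS(P): 6 reachable states
  p0 = a.(c.(c.0 | (0 + 0)) + (a.c.0 + c.c.0)) :: —a→ p1
  p1 = c.(c.0 | (0 + 0)) + (a.c.0 + c.c.0) :: —a→ p2, —c→ p2, —c→ p3
  p2 = c.0 :: —c→ p4
  p3 = c.0 | (0 + 0) :: —c→ p5
  p4 = 0 :: deadlocked
  p5 = 0 | (0 + 0) :: deadlocked
LTS(Q): 7 reachable states
  q0 = a.(c.(c.0 | (0 + 0)) + (a.b.0 + c.c.0)) :: —a→ q1
  q1 = c.(c.0 | (0 + 0)) + (a.b.0 + c.c.0) :: —a→ q2, —c→ q3, —c→ q4
  q2 = b.0 :: —b→ q5
  q3 = c.0 :: —c→ q5
  q4 = c.0 | (0 + 0) :: —c→ q6
  q5 = 0 :: deadlocked
  q6 = 0 | (0 + 0) :: deadlocked
Run σ = ⟨aac⟩ on P: start {p0}
  step 1 (a): {p1}
  step 2 (a): {p2}
  step 3 (c): {p4}
  P completes σ.
Run σ = ⟨aac⟩ on Q: start {q0}
  step 1 (a): {q1}
  step 2 (a): {q2}
  step 3 (c): no successor for Q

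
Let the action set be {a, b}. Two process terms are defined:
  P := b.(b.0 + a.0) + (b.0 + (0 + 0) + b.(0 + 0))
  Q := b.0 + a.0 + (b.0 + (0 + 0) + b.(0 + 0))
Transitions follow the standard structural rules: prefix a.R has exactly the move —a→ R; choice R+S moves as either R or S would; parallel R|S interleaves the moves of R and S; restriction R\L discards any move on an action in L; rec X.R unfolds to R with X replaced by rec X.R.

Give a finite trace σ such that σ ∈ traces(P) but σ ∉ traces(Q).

P's transition system — 4 states:
  m0 = b.(b.0 + a.0) + (b.0 + (0 + 0) + b.(0 + 0)) ⊢ ··b··> m1, ··b··> m2, ··b··> m3
  m1 = 0 ⊢ ∅
  m2 = 0 + 0 ⊢ ∅
  m3 = b.0 + a.0 ⊢ ··a··> m1, ··b··> m1
Q's transition system — 3 states:
  n0 = b.0 + a.0 + (b.0 + (0 + 0) + b.(0 + 0)) ⊢ ··a··> n1, ··b··> n1, ··b··> n2
  n1 = 0 ⊢ ∅
  n2 = 0 + 0 ⊢ ∅
Trace ⟨ba⟩ through P, begin at {m0}:
  [1] b ⇒ {m1, m2, m3}
  [2] a ⇒ {m1}
  ✓ P
Trace ⟨ba⟩ through Q, begin at {n0}:
  [1] b ⇒ {n1, n2}
  [2] a ⇒ ∅  — Q cannot continue

ba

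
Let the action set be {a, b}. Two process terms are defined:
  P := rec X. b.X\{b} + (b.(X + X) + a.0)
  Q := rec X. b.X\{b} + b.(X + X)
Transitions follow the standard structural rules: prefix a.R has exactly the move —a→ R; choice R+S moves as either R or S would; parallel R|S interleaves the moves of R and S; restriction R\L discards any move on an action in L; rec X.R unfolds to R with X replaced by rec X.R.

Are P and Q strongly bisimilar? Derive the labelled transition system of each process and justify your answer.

P ≁ Q

LTS(P): 5 reachable states
  s0 = rec X. b.X\{b} + (b.(X + X) + a.0) | =a=> s1, =b=> s2, =b=> s3
  s1 = 0 | ·
  s2 = (rec X. b.X\{b} + (b.(X + X) + a.0)) + (rec X. b.X\{b} + (b.(X + X) + a.0)) | =a=> s1, =b=> s2, =b=> s3
  s3 = (rec X. b.X\{b} + (b.(X + X) + a.0))\{b} | =a=> s4
  s4 = 0\{b} | ·
LTS(Q): 3 reachable states
  t0 = rec X. b.X\{b} + b.(X + X) | =b=> t1, =b=> t2
  t1 = (rec X. b.X\{b} + b.(X + X)) + (rec X. b.X\{b} + b.(X + X)) | =b=> t1, =b=> t2
  t2 = (rec X. b.X\{b} + b.(X + X))\{b} | ·
Coarsest stable partition (strong bisimilarity classes):
  B0 = {s0, s2}
  B1 = {s1, s4, t2}
  B2 = {s3}
  B3 = {t0, t1}
s0 ∈ B0, t0 ∈ B3 → different blocks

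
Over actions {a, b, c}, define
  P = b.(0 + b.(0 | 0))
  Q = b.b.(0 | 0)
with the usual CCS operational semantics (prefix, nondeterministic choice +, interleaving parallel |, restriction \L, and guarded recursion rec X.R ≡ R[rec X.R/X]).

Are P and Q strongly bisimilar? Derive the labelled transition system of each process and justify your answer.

bisimilar

LTS(P): 3 reachable states
  p0 = b.(0 + b.(0 | 0)) ⊢ -b-> p1
  p1 = 0 + b.(0 | 0) ⊢ -b-> p2
  p2 = 0 | 0 ⊢ (no moves)
LTS(Q): 3 reachable states
  q0 = b.b.(0 | 0) ⊢ -b-> q1
  q1 = b.(0 | 0) ⊢ -b-> q2
  q2 = 0 | 0 ⊢ (no moves)
Coarsest stable partition (strong bisimilarity classes):
  B0 = {p0, q0}
  B1 = {p1, q1}
  B2 = {p2, q2}
p0 ∈ B0, q0 ∈ B0 → same block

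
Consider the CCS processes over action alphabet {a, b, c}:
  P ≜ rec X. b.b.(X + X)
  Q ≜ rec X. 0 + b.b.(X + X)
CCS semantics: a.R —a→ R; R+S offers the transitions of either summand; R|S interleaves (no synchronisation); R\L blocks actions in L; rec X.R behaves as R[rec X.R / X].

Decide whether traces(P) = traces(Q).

trace-equivalent

P's transition system — 3 states:
  u0 = rec X. b.b.(X + X) has moves -b-> u1
  u1 = b.((rec X. b.b.(X + X)) + (rec X. b.b.(X + X))) has moves -b-> u2
  u2 = (rec X. b.b.(X + X)) + (rec X. b.b.(X + X)) has moves -b-> u1
Q's transition system — 3 states:
  v0 = rec X. 0 + b.b.(X + X) has moves -b-> v1
  v1 = b.((rec X. 0 + b.b.(X + X)) + (rec X. 0 + b.b.(X + X))) has moves -b-> v2
  v2 = (rec X. 0 + b.b.(X + X)) + (rec X. 0 + b.b.(X + X)) has moves -b-> v1
Coarsest stable partition (strong bisimilarity classes):
  B0 = {u0, u1, u2, v0, v1, v2}
u0 ∈ B0, v0 ∈ B0 → same block
Bisimilar ⇒ trace-equivalent.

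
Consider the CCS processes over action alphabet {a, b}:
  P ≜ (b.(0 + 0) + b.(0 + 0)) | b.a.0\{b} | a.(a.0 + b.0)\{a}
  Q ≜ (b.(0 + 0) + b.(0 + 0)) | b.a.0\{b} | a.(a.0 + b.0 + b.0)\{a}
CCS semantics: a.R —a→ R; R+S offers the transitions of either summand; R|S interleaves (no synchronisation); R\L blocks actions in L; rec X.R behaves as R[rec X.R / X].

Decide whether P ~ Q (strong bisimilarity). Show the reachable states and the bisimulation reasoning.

P's transition system — 18 states:
  p0 = (b.(0 + 0) + b.(0 + 0)) | b.a.0\{b} | a.(a.0 + b.0)\{a} | --a--▸ p1, --b--▸ p2, --b--▸ p3
  p1 = (b.(0 + 0) + b.(0 + 0)) | b.a.0\{b} | (a.0 + b.0)\{a} | --b--▸ p4, --b--▸ p5, --b--▸ p6
  p2 = (0 + 0) | b.a.0\{b} | a.(a.0 + b.0)\{a} | --a--▸ p4, --b--▸ p7
  p3 = (b.(0 + 0) + b.(0 + 0)) | a.0\{b} | a.(a.0 + b.0)\{a} | --a--▸ p5, --a--▸ p8, --b--▸ p7
  p4 = (0 + 0) | b.a.0\{b} | (a.0 + b.0)\{a} | --b--▸ p10, --b--▸ p9
  p5 = (b.(0 + 0) + b.(0 + 0)) | a.0\{b} | (a.0 + b.0)\{a} | --a--▸ p11, --b--▸ p12, --b--▸ p9
  p6 = (b.(0 + 0) + b.(0 + 0)) | b.a.0\{b} | 0\{a} | --b--▸ p10, --b--▸ p12
  p7 = (0 + 0) | a.0\{b} | a.(a.0 + b.0)\{a} | --a--▸ p13, --a--▸ p9
  p8 = (b.(0 + 0) + b.(0 + 0)) | 0\{b} | a.(a.0 + b.0)\{a} | --a--▸ p11, --b--▸ p13
  p9 = (0 + 0) | a.0\{b} | (a.0 + b.0)\{a} | --a--▸ p14, --b--▸ p15
  p10 = (0 + 0) | b.a.0\{b} | 0\{a} | --b--▸ p15
  p11 = (b.(0 + 0) + b.(0 + 0)) | 0\{b} | (a.0 + b.0)\{a} | --b--▸ p14, --b--▸ p16
  p12 = (b.(0 + 0) + b.(0 + 0)) | a.0\{b} | 0\{a} | --a--▸ p16, --b--▸ p15
  p13 = (0 + 0) | 0\{b} | a.(a.0 + b.0)\{a} | --a--▸ p14
  p14 = (0 + 0) | 0\{b} | (a.0 + b.0)\{a} | --b--▸ p17
  p15 = (0 + 0) | a.0\{b} | 0\{a} | --a--▸ p17
  p16 = (b.(0 + 0) + b.(0 + 0)) | 0\{b} | 0\{a} | --b--▸ p17
  p17 = (0 + 0) | 0\{b} | 0\{a} | ·
Q's transition system — 18 states:
  q0 = (b.(0 + 0) + b.(0 + 0)) | b.a.0\{b} | a.(a.0 + b.0 + b.0)\{a} | --a--▸ q1, --b--▸ q2, --b--▸ q3
  q1 = (b.(0 + 0) + b.(0 + 0)) | b.a.0\{b} | (a.0 + b.0 + b.0)\{a} | --b--▸ q4, --b--▸ q5, --b--▸ q6
  q2 = (0 + 0) | b.a.0\{b} | a.(a.0 + b.0 + b.0)\{a} | --a--▸ q4, --b--▸ q7
  q3 = (b.(0 + 0) + b.(0 + 0)) | a.0\{b} | a.(a.0 + b.0 + b.0)\{a} | --a--▸ q5, --a--▸ q8, --b--▸ q7
  q4 = (0 + 0) | b.a.0\{b} | (a.0 + b.0 + b.0)\{a} | --b--▸ q10, --b--▸ q9
  q5 = (b.(0 + 0) + b.(0 + 0)) | a.0\{b} | (a.0 + b.0 + b.0)\{a} | --a--▸ q11, --b--▸ q12, --b--▸ q9
  q6 = (b.(0 + 0) + b.(0 + 0)) | b.a.0\{b} | 0\{a} | --b--▸ q10, --b--▸ q12
  q7 = (0 + 0) | a.0\{b} | a.(a.0 + b.0 + b.0)\{a} | --a--▸ q13, --a--▸ q9
  q8 = (b.(0 + 0) + b.(0 + 0)) | 0\{b} | a.(a.0 + b.0 + b.0)\{a} | --a--▸ q11, --b--▸ q13
  q9 = (0 + 0) | a.0\{b} | (a.0 + b.0 + b.0)\{a} | --a--▸ q14, --b--▸ q15
  q10 = (0 + 0) | b.a.0\{b} | 0\{a} | --b--▸ q15
  q11 = (b.(0 + 0) + b.(0 + 0)) | 0\{b} | (a.0 + b.0 + b.0)\{a} | --b--▸ q14, --b--▸ q16
  q12 = (b.(0 + 0) + b.(0 + 0)) | a.0\{b} | 0\{a} | --a--▸ q16, --b--▸ q15
  q13 = (0 + 0) | 0\{b} | a.(a.0 + b.0 + b.0)\{a} | --a--▸ q14
  q14 = (0 + 0) | 0\{b} | (a.0 + b.0 + b.0)\{a} | --b--▸ q17
  q15 = (0 + 0) | a.0\{b} | 0\{a} | --a--▸ q17
  q16 = (b.(0 + 0) + b.(0 + 0)) | 0\{b} | 0\{a} | --b--▸ q17
  q17 = (0 + 0) | 0\{b} | 0\{a} | ·
Coarsest stable partition (strong bisimilarity classes):
  B0 = {p0, q0}
  B1 = {p2, q2}
  B2 = {p4, p6, q4, q6}
  B3 = {p10, q10}
  B4 = {p15, q15}
  B5 = {p17, q17}
  B6 = {p12, p9, q12, q9}
  B7 = {p14, p16, q14, q16}
  B8 = {p7, q7}
  B9 = {p13, q13}
  B10 = {p3, q3}
  B11 = {p5, q5}
  B12 = {p11, q11}
  B13 = {p8, q8}
  B14 = {p1, q1}
p0 ∈ B0, q0 ∈ B0 → same block

P ~ Q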